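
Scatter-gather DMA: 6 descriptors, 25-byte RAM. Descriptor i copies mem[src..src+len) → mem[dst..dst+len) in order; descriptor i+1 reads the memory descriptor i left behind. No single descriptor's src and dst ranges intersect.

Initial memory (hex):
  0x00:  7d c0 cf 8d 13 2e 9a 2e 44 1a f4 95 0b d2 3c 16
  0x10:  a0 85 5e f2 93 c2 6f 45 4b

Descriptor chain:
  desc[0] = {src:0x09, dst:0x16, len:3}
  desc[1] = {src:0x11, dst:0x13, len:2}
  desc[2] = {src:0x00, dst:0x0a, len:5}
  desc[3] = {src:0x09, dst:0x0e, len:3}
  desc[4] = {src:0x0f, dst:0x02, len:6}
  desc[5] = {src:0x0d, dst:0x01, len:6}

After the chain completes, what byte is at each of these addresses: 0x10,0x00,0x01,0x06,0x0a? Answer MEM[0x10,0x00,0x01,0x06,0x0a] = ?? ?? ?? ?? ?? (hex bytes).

MEM[0x10,0x00,0x01,0x06,0x0a] = c0 7d 8d 5e 7d

  after D0: wrote 3B at 0x16 = 1af495
  after D1: wrote 2B at 0x13 = 855e
  after D2: wrote 5B at 0x0a = 7dc0cf8d13
  after D3: wrote 3B at 0x0e = 1a7dc0
  after D4: wrote 6B at 0x02 = 7dc0855e855e
  after D5: wrote 6B at 0x01 = 8d1a7dc0855e
query mem[0x10]=0xc0, mem[0x00]=0x7d, mem[0x01]=0x8d, mem[0x06]=0x5e, mem[0x0a]=0x7d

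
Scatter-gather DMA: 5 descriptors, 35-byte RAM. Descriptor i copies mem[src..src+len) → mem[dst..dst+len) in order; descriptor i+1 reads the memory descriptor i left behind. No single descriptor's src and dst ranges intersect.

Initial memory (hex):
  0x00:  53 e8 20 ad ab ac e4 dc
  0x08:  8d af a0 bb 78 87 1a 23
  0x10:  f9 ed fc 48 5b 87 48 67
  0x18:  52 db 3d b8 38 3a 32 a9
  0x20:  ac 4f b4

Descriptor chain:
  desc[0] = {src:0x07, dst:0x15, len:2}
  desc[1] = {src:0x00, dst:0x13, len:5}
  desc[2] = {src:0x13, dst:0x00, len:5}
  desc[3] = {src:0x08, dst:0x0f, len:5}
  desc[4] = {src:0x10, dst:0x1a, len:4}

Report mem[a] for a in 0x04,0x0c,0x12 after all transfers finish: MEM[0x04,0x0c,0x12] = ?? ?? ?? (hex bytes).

MEM[0x04,0x0c,0x12] = ab 78 bb

  after D0: wrote 2B at 0x15 = dc8d
  after D1: wrote 5B at 0x13 = 53e820adab
  after D2: wrote 5B at 0x00 = 53e820adab
  after D3: wrote 5B at 0x0f = 8dafa0bb78
  after D4: wrote 4B at 0x1a = afa0bb78
query mem[0x04]=0xab, mem[0x0c]=0x78, mem[0x12]=0xbb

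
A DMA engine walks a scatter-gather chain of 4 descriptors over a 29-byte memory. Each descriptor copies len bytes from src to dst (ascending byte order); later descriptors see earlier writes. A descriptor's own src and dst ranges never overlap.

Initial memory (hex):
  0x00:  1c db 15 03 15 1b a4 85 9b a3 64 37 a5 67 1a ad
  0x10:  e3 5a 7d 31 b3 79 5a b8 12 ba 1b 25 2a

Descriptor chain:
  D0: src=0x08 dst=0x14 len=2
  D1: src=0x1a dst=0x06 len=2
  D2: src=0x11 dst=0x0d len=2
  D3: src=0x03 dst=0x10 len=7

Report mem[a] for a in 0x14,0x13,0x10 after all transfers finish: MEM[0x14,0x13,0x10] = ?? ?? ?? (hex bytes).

MEM[0x14,0x13,0x10] = 25 1b 03

  after D0: wrote 2B at 0x14 = 9ba3
  after D1: wrote 2B at 0x06 = 1b25
  after D2: wrote 2B at 0x0d = 5a7d
  after D3: wrote 7B at 0x10 = 03151b1b259ba3
query mem[0x14]=0x25, mem[0x13]=0x1b, mem[0x10]=0x03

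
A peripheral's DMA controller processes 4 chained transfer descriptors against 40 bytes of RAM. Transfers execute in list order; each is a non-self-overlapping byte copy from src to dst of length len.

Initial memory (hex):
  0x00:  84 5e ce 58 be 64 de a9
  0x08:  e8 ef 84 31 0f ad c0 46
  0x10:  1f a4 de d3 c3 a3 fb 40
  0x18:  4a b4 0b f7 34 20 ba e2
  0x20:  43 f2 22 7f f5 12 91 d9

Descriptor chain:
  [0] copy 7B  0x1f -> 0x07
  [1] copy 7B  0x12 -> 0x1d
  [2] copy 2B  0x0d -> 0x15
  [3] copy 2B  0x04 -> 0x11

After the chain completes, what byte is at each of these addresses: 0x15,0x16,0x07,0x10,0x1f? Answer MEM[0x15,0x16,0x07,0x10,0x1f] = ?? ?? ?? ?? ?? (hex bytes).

#0 dst[0x07+7] := {0xe2,0x43,0xf2,0x22,0x7f,0xf5,0x12}
#1 dst[0x1d+7] := {0xde,0xd3,0xc3,0xa3,0xfb,0x40,0x4a}
#2 dst[0x15+2] := {0x12,0xc0}
#3 dst[0x11+2] := {0xbe,0x64}
query mem[0x15]=0x12, mem[0x16]=0xc0, mem[0x07]=0xe2, mem[0x10]=0x1f, mem[0x1f]=0xc3

MEM[0x15,0x16,0x07,0x10,0x1f] = 12 c0 e2 1f c3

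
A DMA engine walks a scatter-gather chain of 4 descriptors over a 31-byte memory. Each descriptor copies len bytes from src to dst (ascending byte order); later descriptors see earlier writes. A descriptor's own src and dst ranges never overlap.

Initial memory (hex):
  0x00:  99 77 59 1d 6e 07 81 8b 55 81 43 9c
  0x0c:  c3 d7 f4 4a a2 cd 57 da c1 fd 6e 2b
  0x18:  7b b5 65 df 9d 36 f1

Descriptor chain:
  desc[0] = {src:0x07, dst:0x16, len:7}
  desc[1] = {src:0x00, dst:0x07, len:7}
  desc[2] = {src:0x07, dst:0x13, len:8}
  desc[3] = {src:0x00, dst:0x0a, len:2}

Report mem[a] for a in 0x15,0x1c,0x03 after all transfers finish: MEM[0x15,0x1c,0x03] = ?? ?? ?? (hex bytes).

[0] 0x07->0x16 len=7 : 8b 55 81 43 9c c3 d7
[1] 0x00->0x07 len=7 : 99 77 59 1d 6e 07 81
[2] 0x07->0x13 len=8 : 99 77 59 1d 6e 07 81 f4
[3] 0x00->0x0a len=2 : 99 77
query mem[0x15]=0x59, mem[0x1c]=0xd7, mem[0x03]=0x1d

MEM[0x15,0x1c,0x03] = 59 d7 1d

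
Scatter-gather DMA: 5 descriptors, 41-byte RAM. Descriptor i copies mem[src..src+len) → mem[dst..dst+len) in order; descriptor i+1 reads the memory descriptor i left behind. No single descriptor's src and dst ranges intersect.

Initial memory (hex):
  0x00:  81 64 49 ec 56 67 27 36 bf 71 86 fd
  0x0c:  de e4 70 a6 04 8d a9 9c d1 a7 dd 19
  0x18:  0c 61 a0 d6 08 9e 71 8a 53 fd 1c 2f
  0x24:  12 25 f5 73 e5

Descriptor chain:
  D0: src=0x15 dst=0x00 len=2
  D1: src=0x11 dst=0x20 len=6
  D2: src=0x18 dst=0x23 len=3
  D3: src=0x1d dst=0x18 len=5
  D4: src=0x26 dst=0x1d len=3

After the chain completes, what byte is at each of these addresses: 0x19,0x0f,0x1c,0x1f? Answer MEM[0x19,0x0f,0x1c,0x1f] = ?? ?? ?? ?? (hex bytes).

D0: mem[0x00..0x01] <- [a7 dd]
D1: mem[0x20..0x25] <- [8d a9 9c d1 a7 dd]
D2: mem[0x23..0x25] <- [0c 61 a0]
D3: mem[0x18..0x1c] <- [9e 71 8a 8d a9]
D4: mem[0x1d..0x1f] <- [f5 73 e5]
query mem[0x19]=0x71, mem[0x0f]=0xa6, mem[0x1c]=0xa9, mem[0x1f]=0xe5

MEM[0x19,0x0f,0x1c,0x1f] = 71 a6 a9 e5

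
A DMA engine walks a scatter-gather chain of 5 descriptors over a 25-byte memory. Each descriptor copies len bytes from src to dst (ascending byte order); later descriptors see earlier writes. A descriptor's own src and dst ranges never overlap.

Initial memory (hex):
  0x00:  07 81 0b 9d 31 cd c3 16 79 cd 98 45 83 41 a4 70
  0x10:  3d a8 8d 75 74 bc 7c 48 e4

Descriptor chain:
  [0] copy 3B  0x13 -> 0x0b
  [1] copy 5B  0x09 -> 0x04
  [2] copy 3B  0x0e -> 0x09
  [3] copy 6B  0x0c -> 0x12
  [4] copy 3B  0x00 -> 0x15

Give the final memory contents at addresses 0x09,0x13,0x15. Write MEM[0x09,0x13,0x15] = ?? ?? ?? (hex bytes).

#0 dst[0x0b+3] := {0x75,0x74,0xbc}
#1 dst[0x04+5] := {0xcd,0x98,0x75,0x74,0xbc}
#2 dst[0x09+3] := {0xa4,0x70,0x3d}
#3 dst[0x12+6] := {0x74,0xbc,0xa4,0x70,0x3d,0xa8}
#4 dst[0x15+3] := {0x07,0x81,0x0b}
query mem[0x09]=0xa4, mem[0x13]=0xbc, mem[0x15]=0x07

MEM[0x09,0x13,0x15] = a4 bc 07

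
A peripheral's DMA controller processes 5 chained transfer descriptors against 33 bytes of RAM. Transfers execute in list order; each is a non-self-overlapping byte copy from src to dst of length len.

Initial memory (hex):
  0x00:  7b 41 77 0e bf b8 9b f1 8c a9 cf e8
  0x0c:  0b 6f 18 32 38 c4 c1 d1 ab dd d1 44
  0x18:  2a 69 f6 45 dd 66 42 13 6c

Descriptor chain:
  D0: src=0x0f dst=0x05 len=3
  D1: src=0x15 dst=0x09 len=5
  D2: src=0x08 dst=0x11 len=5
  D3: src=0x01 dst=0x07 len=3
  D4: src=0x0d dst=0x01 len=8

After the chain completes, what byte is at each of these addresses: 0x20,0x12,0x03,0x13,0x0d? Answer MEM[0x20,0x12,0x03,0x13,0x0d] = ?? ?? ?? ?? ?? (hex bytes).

MEM[0x20,0x12,0x03,0x13,0x0d] = 6c dd 32 d1 69

D0: mem[0x05..0x07] <- [32 38 c4]
D1: mem[0x09..0x0d] <- [dd d1 44 2a 69]
D2: mem[0x11..0x15] <- [8c dd d1 44 2a]
D3: mem[0x07..0x09] <- [41 77 0e]
D4: mem[0x01..0x08] <- [69 18 32 38 8c dd d1 44]
query mem[0x20]=0x6c, mem[0x12]=0xdd, mem[0x03]=0x32, mem[0x13]=0xd1, mem[0x0d]=0x69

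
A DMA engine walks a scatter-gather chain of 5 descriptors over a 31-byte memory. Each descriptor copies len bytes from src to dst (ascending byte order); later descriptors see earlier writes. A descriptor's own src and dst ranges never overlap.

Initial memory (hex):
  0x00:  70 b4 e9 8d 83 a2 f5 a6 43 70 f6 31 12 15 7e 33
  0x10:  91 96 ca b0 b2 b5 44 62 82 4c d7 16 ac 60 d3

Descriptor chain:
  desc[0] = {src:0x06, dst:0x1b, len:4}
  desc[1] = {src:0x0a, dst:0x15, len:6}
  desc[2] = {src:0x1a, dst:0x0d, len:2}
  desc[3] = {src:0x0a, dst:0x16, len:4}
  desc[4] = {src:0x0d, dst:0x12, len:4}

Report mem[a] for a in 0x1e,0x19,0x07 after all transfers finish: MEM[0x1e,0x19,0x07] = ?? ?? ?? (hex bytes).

MEM[0x1e,0x19,0x07] = 70 33 a6

#0 dst[0x1b+4] := {0xf5,0xa6,0x43,0x70}
#1 dst[0x15+6] := {0xf6,0x31,0x12,0x15,0x7e,0x33}
#2 dst[0x0d+2] := {0x33,0xf5}
#3 dst[0x16+4] := {0xf6,0x31,0x12,0x33}
#4 dst[0x12+4] := {0x33,0xf5,0x33,0x91}
query mem[0x1e]=0x70, mem[0x19]=0x33, mem[0x07]=0xa6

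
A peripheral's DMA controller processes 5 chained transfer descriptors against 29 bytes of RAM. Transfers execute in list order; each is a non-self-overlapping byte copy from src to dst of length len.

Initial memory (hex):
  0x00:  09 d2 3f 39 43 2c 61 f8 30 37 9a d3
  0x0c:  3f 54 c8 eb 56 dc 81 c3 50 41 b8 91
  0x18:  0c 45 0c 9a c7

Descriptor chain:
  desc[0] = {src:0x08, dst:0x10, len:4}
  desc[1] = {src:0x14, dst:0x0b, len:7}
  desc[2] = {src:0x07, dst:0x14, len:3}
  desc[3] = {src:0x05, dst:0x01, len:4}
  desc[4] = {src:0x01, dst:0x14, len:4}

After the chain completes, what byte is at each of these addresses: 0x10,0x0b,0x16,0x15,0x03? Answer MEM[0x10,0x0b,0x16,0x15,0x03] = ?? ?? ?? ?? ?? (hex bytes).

MEM[0x10,0x0b,0x16,0x15,0x03] = 45 50 f8 61 f8

#0 dst[0x10+4] := {0x30,0x37,0x9a,0xd3}
#1 dst[0x0b+7] := {0x50,0x41,0xb8,0x91,0x0c,0x45,0x0c}
#2 dst[0x14+3] := {0xf8,0x30,0x37}
#3 dst[0x01+4] := {0x2c,0x61,0xf8,0x30}
#4 dst[0x14+4] := {0x2c,0x61,0xf8,0x30}
query mem[0x10]=0x45, mem[0x0b]=0x50, mem[0x16]=0xf8, mem[0x15]=0x61, mem[0x03]=0xf8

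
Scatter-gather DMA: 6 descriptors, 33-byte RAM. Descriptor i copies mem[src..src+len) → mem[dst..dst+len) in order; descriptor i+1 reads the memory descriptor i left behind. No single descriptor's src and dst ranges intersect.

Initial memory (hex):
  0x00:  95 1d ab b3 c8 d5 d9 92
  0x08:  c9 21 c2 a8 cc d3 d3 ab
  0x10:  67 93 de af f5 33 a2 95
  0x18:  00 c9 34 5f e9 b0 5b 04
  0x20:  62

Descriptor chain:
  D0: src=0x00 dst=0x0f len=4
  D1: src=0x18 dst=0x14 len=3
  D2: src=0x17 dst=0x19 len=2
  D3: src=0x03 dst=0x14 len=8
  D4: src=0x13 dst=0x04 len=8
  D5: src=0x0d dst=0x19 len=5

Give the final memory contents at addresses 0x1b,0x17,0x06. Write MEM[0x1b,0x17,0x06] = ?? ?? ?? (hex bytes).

MEM[0x1b,0x17,0x06] = 95 d9 c8

[0] 0x00->0x0f len=4 : 95 1d ab b3
[1] 0x18->0x14 len=3 : 00 c9 34
[2] 0x17->0x19 len=2 : 95 00
[3] 0x03->0x14 len=8 : b3 c8 d5 d9 92 c9 21 c2
[4] 0x13->0x04 len=8 : af b3 c8 d5 d9 92 c9 21
[5] 0x0d->0x19 len=5 : d3 d3 95 1d ab
query mem[0x1b]=0x95, mem[0x17]=0xd9, mem[0x06]=0xc8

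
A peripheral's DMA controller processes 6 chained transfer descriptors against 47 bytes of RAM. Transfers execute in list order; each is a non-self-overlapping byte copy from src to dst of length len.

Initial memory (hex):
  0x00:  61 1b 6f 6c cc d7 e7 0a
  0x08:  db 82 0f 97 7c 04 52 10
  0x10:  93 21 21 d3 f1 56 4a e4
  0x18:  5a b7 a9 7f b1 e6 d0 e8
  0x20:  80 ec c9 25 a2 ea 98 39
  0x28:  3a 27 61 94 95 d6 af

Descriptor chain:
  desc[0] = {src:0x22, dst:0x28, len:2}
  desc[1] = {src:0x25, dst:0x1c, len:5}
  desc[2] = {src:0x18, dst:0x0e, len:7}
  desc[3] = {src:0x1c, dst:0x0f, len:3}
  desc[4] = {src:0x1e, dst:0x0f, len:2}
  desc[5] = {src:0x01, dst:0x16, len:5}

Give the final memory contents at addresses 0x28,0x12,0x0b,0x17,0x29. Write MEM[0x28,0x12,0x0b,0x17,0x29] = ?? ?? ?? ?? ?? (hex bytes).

MEM[0x28,0x12,0x0b,0x17,0x29] = c9 ea 97 6f 25

[0] 0x22->0x28 len=2 : c9 25
[1] 0x25->0x1c len=5 : ea 98 39 c9 25
[2] 0x18->0x0e len=7 : 5a b7 a9 7f ea 98 39
[3] 0x1c->0x0f len=3 : ea 98 39
[4] 0x1e->0x0f len=2 : 39 c9
[5] 0x01->0x16 len=5 : 1b 6f 6c cc d7
query mem[0x28]=0xc9, mem[0x12]=0xea, mem[0x0b]=0x97, mem[0x17]=0x6f, mem[0x29]=0x25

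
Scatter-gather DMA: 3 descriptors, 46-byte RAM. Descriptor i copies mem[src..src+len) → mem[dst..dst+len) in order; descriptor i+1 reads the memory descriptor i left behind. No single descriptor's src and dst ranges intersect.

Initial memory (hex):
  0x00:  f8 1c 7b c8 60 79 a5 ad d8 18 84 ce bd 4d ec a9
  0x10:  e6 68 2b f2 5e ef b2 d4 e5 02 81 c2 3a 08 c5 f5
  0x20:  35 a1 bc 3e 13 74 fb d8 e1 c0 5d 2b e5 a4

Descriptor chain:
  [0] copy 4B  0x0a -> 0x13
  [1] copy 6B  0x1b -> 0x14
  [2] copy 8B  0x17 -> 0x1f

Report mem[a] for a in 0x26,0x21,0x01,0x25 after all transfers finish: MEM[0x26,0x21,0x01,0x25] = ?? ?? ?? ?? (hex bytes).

#0 dst[0x13+4] := {0x84,0xce,0xbd,0x4d}
#1 dst[0x14+6] := {0xc2,0x3a,0x08,0xc5,0xf5,0x35}
#2 dst[0x1f+8] := {0xc5,0xf5,0x35,0x81,0xc2,0x3a,0x08,0xc5}
query mem[0x26]=0xc5, mem[0x21]=0x35, mem[0x01]=0x1c, mem[0x25]=0x08

MEM[0x26,0x21,0x01,0x25] = c5 35 1c 08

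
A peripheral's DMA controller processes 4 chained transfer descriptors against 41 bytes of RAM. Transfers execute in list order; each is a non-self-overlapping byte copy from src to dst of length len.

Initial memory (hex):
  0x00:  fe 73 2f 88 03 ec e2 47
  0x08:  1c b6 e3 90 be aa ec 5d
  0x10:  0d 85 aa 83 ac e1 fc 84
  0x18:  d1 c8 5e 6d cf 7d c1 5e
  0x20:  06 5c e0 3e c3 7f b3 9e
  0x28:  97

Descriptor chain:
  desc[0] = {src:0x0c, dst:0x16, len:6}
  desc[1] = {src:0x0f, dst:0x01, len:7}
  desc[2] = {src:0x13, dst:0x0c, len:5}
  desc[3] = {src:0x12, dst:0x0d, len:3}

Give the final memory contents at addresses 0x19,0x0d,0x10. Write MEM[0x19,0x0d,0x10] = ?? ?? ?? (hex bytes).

D0: mem[0x16..0x1b] <- [be aa ec 5d 0d 85]
D1: mem[0x01..0x07] <- [5d 0d 85 aa 83 ac e1]
D2: mem[0x0c..0x10] <- [83 ac e1 be aa]
D3: mem[0x0d..0x0f] <- [aa 83 ac]
query mem[0x19]=0x5d, mem[0x0d]=0xaa, mem[0x10]=0xaa

MEM[0x19,0x0d,0x10] = 5d aa aa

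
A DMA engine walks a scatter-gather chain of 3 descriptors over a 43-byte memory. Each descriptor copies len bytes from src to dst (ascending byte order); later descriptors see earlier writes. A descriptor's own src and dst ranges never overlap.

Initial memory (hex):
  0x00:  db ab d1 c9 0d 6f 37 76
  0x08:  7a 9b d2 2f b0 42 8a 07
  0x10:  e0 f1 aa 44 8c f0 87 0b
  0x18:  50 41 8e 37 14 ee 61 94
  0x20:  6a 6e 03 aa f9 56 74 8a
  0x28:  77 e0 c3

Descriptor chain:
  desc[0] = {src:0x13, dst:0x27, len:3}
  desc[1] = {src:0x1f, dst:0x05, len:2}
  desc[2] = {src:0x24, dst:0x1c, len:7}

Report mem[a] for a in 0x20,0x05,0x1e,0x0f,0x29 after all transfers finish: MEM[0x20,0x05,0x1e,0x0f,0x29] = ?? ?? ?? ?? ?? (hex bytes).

MEM[0x20,0x05,0x1e,0x0f,0x29] = 8c 94 74 07 f0

  after D0: wrote 3B at 0x27 = 448cf0
  after D1: wrote 2B at 0x05 = 946a
  after D2: wrote 7B at 0x1c = f95674448cf0c3
query mem[0x20]=0x8c, mem[0x05]=0x94, mem[0x1e]=0x74, mem[0x0f]=0x07, mem[0x29]=0xf0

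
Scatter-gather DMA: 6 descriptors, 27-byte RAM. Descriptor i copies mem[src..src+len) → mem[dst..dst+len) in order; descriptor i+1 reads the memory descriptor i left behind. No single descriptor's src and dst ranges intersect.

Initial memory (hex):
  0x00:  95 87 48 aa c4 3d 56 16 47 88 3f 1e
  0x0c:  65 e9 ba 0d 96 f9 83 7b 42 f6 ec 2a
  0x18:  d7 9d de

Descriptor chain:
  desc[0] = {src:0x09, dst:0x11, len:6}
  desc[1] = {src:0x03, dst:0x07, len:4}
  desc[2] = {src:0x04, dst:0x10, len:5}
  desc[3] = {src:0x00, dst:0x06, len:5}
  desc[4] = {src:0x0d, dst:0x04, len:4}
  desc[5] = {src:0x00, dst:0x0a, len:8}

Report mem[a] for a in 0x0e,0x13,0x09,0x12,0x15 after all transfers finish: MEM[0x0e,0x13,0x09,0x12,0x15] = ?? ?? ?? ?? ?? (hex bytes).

D0: mem[0x11..0x16] <- [88 3f 1e 65 e9 ba]
D1: mem[0x07..0x0a] <- [aa c4 3d 56]
D2: mem[0x10..0x14] <- [c4 3d 56 aa c4]
D3: mem[0x06..0x0a] <- [95 87 48 aa c4]
D4: mem[0x04..0x07] <- [e9 ba 0d c4]
D5: mem[0x0a..0x11] <- [95 87 48 aa e9 ba 0d c4]
query mem[0x0e]=0xe9, mem[0x13]=0xaa, mem[0x09]=0xaa, mem[0x12]=0x56, mem[0x15]=0xe9

MEM[0x0e,0x13,0x09,0x12,0x15] = e9 aa aa 56 e9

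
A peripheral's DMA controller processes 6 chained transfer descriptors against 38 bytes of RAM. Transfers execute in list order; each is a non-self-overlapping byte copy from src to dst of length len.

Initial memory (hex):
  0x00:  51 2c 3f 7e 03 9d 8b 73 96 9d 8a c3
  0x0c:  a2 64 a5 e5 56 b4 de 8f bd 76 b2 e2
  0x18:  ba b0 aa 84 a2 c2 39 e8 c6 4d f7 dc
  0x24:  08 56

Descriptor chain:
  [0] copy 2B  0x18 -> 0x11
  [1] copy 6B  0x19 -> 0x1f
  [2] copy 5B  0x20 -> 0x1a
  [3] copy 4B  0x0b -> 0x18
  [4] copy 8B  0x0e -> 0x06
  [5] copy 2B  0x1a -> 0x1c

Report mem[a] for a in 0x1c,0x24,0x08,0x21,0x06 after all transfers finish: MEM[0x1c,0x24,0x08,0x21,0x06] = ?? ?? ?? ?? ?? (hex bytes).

MEM[0x1c,0x24,0x08,0x21,0x06] = 64 39 56 84 a5

D0: mem[0x11..0x12] <- [ba b0]
D1: mem[0x1f..0x24] <- [b0 aa 84 a2 c2 39]
D2: mem[0x1a..0x1e] <- [aa 84 a2 c2 39]
D3: mem[0x18..0x1b] <- [c3 a2 64 a5]
D4: mem[0x06..0x0d] <- [a5 e5 56 ba b0 8f bd 76]
D5: mem[0x1c..0x1d] <- [64 a5]
query mem[0x1c]=0x64, mem[0x24]=0x39, mem[0x08]=0x56, mem[0x21]=0x84, mem[0x06]=0xa5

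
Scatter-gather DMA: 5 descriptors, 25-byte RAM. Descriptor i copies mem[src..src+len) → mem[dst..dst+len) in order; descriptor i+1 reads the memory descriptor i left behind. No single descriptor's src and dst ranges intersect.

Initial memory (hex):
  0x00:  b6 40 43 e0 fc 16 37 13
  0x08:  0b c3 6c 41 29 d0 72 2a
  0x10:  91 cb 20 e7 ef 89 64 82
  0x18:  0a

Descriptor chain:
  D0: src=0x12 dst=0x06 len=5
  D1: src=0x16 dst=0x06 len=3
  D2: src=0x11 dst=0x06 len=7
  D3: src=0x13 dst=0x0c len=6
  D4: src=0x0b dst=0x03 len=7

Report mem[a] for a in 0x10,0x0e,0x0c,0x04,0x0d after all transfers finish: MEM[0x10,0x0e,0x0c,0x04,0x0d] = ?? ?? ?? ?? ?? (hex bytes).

MEM[0x10,0x0e,0x0c,0x04,0x0d] = 82 89 e7 e7 ef

#0 dst[0x06+5] := {0x20,0xe7,0xef,0x89,0x64}
#1 dst[0x06+3] := {0x64,0x82,0x0a}
#2 dst[0x06+7] := {0xcb,0x20,0xe7,0xef,0x89,0x64,0x82}
#3 dst[0x0c+6] := {0xe7,0xef,0x89,0x64,0x82,0x0a}
#4 dst[0x03+7] := {0x64,0xe7,0xef,0x89,0x64,0x82,0x0a}
query mem[0x10]=0x82, mem[0x0e]=0x89, mem[0x0c]=0xe7, mem[0x04]=0xe7, mem[0x0d]=0xef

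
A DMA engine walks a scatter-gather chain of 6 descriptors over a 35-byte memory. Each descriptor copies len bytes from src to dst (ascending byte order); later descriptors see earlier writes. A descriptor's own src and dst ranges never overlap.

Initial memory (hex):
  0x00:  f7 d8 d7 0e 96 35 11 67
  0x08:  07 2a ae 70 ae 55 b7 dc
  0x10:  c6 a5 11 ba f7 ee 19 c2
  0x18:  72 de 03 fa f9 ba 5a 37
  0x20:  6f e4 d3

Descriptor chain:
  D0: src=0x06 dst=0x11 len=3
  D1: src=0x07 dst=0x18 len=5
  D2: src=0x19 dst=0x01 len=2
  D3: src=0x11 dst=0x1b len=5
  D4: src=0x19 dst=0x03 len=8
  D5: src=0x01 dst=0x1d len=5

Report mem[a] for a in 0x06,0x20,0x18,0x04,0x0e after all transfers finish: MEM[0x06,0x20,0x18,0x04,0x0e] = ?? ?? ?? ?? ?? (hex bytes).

MEM[0x06,0x20,0x18,0x04,0x0e] = 67 2a 67 2a b7

[0] 0x06->0x11 len=3 : 11 67 07
[1] 0x07->0x18 len=5 : 67 07 2a ae 70
[2] 0x19->0x01 len=2 : 07 2a
[3] 0x11->0x1b len=5 : 11 67 07 f7 ee
[4] 0x19->0x03 len=8 : 07 2a 11 67 07 f7 ee 6f
[5] 0x01->0x1d len=5 : 07 2a 07 2a 11
query mem[0x06]=0x67, mem[0x20]=0x2a, mem[0x18]=0x67, mem[0x04]=0x2a, mem[0x0e]=0xb7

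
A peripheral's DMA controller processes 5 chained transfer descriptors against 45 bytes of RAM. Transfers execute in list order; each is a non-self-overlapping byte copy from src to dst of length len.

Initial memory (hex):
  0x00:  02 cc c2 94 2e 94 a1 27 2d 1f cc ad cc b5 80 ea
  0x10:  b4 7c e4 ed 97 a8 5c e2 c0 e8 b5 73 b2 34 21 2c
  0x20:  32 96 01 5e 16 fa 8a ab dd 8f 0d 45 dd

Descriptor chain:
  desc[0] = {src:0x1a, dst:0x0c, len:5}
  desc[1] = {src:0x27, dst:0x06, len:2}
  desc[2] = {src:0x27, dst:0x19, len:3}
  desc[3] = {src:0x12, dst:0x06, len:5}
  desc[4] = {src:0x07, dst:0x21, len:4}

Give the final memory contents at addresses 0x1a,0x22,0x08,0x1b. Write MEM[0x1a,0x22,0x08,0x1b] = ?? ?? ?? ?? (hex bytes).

MEM[0x1a,0x22,0x08,0x1b] = dd 97 97 8f

  after D0: wrote 5B at 0x0c = b573b23421
  after D1: wrote 2B at 0x06 = abdd
  after D2: wrote 3B at 0x19 = abdd8f
  after D3: wrote 5B at 0x06 = e4ed97a85c
  after D4: wrote 4B at 0x21 = ed97a85c
query mem[0x1a]=0xdd, mem[0x22]=0x97, mem[0x08]=0x97, mem[0x1b]=0x8f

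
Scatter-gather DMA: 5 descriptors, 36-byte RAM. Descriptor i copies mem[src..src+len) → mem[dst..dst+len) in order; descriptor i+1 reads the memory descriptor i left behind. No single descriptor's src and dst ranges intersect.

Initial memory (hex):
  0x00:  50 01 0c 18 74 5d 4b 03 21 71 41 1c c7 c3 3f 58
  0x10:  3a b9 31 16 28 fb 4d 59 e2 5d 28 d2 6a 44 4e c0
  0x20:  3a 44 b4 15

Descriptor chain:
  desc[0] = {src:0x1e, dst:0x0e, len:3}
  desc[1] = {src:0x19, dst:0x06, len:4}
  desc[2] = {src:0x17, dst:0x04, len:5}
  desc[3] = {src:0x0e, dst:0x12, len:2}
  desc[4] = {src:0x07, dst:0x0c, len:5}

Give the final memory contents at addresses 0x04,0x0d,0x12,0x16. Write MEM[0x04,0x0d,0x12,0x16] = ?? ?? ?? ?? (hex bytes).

MEM[0x04,0x0d,0x12,0x16] = 59 d2 4e 4d

  after D0: wrote 3B at 0x0e = 4ec03a
  after D1: wrote 4B at 0x06 = 5d28d26a
  after D2: wrote 5B at 0x04 = 59e25d28d2
  after D3: wrote 2B at 0x12 = 4ec0
  after D4: wrote 5B at 0x0c = 28d26a411c
query mem[0x04]=0x59, mem[0x0d]=0xd2, mem[0x12]=0x4e, mem[0x16]=0x4d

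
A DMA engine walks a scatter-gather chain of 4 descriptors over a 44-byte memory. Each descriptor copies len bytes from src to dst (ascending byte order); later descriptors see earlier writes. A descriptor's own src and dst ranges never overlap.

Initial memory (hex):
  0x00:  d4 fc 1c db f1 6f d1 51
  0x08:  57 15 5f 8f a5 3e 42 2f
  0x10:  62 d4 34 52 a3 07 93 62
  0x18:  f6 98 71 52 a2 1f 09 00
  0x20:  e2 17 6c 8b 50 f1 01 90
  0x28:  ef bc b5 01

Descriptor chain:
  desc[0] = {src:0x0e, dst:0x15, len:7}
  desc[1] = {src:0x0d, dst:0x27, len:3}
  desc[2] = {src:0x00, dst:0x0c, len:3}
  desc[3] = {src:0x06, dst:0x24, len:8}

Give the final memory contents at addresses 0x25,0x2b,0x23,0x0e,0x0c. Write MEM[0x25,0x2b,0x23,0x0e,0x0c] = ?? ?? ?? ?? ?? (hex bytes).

#0 dst[0x15+7] := {0x42,0x2f,0x62,0xd4,0x34,0x52,0xa3}
#1 dst[0x27+3] := {0x3e,0x42,0x2f}
#2 dst[0x0c+3] := {0xd4,0xfc,0x1c}
#3 dst[0x24+8] := {0xd1,0x51,0x57,0x15,0x5f,0x8f,0xd4,0xfc}
query mem[0x25]=0x51, mem[0x2b]=0xfc, mem[0x23]=0x8b, mem[0x0e]=0x1c, mem[0x0c]=0xd4

MEM[0x25,0x2b,0x23,0x0e,0x0c] = 51 fc 8b 1c d4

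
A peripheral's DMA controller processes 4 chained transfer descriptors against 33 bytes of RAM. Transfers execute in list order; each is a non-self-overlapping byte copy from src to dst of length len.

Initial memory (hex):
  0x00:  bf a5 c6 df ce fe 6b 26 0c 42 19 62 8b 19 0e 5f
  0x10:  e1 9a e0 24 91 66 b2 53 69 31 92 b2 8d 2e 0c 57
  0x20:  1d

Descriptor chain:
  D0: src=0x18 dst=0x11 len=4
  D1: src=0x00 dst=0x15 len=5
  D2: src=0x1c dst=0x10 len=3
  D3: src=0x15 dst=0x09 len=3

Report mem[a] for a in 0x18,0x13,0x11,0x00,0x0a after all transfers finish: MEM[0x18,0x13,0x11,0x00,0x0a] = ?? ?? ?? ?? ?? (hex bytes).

[0] 0x18->0x11 len=4 : 69 31 92 b2
[1] 0x00->0x15 len=5 : bf a5 c6 df ce
[2] 0x1c->0x10 len=3 : 8d 2e 0c
[3] 0x15->0x09 len=3 : bf a5 c6
query mem[0x18]=0xdf, mem[0x13]=0x92, mem[0x11]=0x2e, mem[0x00]=0xbf, mem[0x0a]=0xa5

MEM[0x18,0x13,0x11,0x00,0x0a] = df 92 2e bf a5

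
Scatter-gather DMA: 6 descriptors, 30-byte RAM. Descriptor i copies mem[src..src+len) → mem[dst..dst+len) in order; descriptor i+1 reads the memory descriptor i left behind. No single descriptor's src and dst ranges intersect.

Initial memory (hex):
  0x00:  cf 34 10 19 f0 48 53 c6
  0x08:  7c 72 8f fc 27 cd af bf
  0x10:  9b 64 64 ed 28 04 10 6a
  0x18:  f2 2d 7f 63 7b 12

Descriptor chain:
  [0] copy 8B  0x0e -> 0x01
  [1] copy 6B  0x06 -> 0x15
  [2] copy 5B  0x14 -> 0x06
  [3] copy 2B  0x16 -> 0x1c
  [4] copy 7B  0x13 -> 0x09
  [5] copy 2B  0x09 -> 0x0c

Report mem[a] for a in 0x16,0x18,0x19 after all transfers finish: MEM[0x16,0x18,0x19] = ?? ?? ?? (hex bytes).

MEM[0x16,0x18,0x19] = 28 72 8f

#0 dst[0x01+8] := {0xaf,0xbf,0x9b,0x64,0x64,0xed,0x28,0x04}
#1 dst[0x15+6] := {0xed,0x28,0x04,0x72,0x8f,0xfc}
#2 dst[0x06+5] := {0x28,0xed,0x28,0x04,0x72}
#3 dst[0x1c+2] := {0x28,0x04}
#4 dst[0x09+7] := {0xed,0x28,0xed,0x28,0x04,0x72,0x8f}
#5 dst[0x0c+2] := {0xed,0x28}
query mem[0x16]=0x28, mem[0x18]=0x72, mem[0x19]=0x8f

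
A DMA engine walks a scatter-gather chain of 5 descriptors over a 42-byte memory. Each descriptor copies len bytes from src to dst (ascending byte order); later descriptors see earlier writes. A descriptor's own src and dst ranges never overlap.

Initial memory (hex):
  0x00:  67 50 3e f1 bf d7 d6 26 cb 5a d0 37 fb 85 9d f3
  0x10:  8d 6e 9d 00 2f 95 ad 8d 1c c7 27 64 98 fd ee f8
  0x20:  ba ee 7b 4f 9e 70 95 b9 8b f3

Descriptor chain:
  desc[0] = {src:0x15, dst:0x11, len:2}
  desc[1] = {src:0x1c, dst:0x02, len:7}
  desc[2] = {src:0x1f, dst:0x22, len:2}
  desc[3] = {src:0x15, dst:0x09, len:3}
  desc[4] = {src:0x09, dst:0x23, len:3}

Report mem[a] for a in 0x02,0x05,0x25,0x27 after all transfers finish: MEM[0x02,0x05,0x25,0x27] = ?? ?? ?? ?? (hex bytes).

MEM[0x02,0x05,0x25,0x27] = 98 f8 8d b9

[0] 0x15->0x11 len=2 : 95 ad
[1] 0x1c->0x02 len=7 : 98 fd ee f8 ba ee 7b
[2] 0x1f->0x22 len=2 : f8 ba
[3] 0x15->0x09 len=3 : 95 ad 8d
[4] 0x09->0x23 len=3 : 95 ad 8d
query mem[0x02]=0x98, mem[0x05]=0xf8, mem[0x25]=0x8d, mem[0x27]=0xb9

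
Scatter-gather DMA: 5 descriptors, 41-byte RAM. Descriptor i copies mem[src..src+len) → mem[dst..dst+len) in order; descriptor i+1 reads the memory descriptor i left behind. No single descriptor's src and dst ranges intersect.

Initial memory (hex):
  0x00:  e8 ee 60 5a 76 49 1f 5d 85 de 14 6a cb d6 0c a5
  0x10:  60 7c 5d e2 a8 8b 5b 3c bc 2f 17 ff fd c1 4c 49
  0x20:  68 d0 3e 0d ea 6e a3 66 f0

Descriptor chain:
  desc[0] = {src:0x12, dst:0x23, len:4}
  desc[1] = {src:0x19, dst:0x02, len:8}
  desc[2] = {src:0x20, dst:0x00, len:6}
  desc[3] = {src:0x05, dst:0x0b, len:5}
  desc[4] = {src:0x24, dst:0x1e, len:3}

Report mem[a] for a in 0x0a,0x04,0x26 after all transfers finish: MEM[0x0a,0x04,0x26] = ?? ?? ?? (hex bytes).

  after D0: wrote 4B at 0x23 = 5de2a88b
  after D1: wrote 8B at 0x02 = 2f17fffdc14c4968
  after D2: wrote 6B at 0x00 = 68d03e5de2a8
  after D3: wrote 5B at 0x0b = a8c14c4968
  after D4: wrote 3B at 0x1e = e2a88b
query mem[0x0a]=0x14, mem[0x04]=0xe2, mem[0x26]=0x8b

MEM[0x0a,0x04,0x26] = 14 e2 8b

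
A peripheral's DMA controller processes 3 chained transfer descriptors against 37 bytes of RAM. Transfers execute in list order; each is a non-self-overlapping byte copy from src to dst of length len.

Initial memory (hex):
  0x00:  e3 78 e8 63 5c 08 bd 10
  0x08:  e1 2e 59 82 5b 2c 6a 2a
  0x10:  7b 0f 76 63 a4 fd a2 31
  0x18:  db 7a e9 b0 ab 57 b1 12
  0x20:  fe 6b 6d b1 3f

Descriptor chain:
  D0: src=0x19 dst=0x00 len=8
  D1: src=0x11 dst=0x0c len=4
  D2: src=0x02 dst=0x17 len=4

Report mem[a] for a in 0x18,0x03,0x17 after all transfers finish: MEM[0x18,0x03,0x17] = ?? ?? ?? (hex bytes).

#0 dst[0x00+8] := {0x7a,0xe9,0xb0,0xab,0x57,0xb1,0x12,0xfe}
#1 dst[0x0c+4] := {0x0f,0x76,0x63,0xa4}
#2 dst[0x17+4] := {0xb0,0xab,0x57,0xb1}
query mem[0x18]=0xab, mem[0x03]=0xab, mem[0x17]=0xb0

MEM[0x18,0x03,0x17] = ab ab b0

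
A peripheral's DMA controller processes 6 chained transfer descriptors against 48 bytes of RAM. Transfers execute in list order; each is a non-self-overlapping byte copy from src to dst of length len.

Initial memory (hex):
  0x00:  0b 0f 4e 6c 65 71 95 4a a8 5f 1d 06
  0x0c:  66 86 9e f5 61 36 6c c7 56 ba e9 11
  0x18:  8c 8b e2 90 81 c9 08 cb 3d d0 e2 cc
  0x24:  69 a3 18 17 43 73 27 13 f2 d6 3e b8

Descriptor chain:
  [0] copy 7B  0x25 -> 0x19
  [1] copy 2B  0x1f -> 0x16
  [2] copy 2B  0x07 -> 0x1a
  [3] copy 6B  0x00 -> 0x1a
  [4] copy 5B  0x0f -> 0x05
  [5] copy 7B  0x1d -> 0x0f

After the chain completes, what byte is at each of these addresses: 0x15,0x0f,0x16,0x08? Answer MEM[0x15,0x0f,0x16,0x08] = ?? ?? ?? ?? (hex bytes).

  after D0: wrote 7B at 0x19 = a3181743732713
  after D1: wrote 2B at 0x16 = 133d
  after D2: wrote 2B at 0x1a = 4aa8
  after D3: wrote 6B at 0x1a = 0b0f4e6c6571
  after D4: wrote 5B at 0x05 = f561366cc7
  after D5: wrote 7B at 0x0f = 6c65713dd0e2cc
query mem[0x15]=0xcc, mem[0x0f]=0x6c, mem[0x16]=0x13, mem[0x08]=0x6c

MEM[0x15,0x0f,0x16,0x08] = cc 6c 13 6c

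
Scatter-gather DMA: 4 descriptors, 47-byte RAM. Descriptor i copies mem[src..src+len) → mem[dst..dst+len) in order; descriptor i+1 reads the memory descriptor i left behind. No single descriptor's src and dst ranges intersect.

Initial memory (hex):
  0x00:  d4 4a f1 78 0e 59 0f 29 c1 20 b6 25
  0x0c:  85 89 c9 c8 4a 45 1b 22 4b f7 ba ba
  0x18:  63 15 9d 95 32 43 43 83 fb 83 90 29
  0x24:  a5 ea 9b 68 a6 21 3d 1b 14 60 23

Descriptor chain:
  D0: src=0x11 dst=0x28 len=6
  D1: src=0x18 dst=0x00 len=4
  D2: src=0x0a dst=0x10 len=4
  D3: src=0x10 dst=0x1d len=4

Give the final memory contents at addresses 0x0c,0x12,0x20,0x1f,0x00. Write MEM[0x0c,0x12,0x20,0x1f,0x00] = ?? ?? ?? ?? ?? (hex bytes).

MEM[0x0c,0x12,0x20,0x1f,0x00] = 85 85 89 85 63

  after D0: wrote 6B at 0x28 = 451b224bf7ba
  after D1: wrote 4B at 0x00 = 63159d95
  after D2: wrote 4B at 0x10 = b6258589
  after D3: wrote 4B at 0x1d = b6258589
query mem[0x0c]=0x85, mem[0x12]=0x85, mem[0x20]=0x89, mem[0x1f]=0x85, mem[0x00]=0x63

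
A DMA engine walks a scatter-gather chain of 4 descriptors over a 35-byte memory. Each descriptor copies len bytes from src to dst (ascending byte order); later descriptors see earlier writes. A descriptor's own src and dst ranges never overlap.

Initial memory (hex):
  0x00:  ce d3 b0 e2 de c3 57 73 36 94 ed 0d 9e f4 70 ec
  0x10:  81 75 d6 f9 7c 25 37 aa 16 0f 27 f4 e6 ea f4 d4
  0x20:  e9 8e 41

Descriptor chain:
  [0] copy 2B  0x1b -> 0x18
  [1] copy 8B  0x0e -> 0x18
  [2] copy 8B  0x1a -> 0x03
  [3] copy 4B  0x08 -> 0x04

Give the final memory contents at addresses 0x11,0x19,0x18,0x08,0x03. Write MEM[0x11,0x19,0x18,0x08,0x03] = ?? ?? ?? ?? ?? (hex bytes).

MEM[0x11,0x19,0x18,0x08,0x03] = 75 ec 70 25 81

#0 dst[0x18+2] := {0xf4,0xe6}
#1 dst[0x18+8] := {0x70,0xec,0x81,0x75,0xd6,0xf9,0x7c,0x25}
#2 dst[0x03+8] := {0x81,0x75,0xd6,0xf9,0x7c,0x25,0xe9,0x8e}
#3 dst[0x04+4] := {0x25,0xe9,0x8e,0x0d}
query mem[0x11]=0x75, mem[0x19]=0xec, mem[0x18]=0x70, mem[0x08]=0x25, mem[0x03]=0x81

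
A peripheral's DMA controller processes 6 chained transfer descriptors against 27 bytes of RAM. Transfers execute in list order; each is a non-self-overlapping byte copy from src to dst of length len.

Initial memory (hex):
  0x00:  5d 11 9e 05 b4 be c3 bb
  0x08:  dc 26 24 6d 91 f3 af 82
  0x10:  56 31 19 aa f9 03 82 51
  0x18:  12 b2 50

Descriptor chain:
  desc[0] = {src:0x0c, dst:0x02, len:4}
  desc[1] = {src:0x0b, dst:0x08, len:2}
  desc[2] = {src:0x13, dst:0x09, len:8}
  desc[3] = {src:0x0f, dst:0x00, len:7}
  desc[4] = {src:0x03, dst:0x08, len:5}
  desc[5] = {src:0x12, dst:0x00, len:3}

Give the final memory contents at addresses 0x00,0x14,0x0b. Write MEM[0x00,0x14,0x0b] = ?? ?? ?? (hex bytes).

MEM[0x00,0x14,0x0b] = 19 f9 03

D0: mem[0x02..0x05] <- [91 f3 af 82]
D1: mem[0x08..0x09] <- [6d 91]
D2: mem[0x09..0x10] <- [aa f9 03 82 51 12 b2 50]
D3: mem[0x00..0x06] <- [b2 50 31 19 aa f9 03]
D4: mem[0x08..0x0c] <- [19 aa f9 03 bb]
D5: mem[0x00..0x02] <- [19 aa f9]
query mem[0x00]=0x19, mem[0x14]=0xf9, mem[0x0b]=0x03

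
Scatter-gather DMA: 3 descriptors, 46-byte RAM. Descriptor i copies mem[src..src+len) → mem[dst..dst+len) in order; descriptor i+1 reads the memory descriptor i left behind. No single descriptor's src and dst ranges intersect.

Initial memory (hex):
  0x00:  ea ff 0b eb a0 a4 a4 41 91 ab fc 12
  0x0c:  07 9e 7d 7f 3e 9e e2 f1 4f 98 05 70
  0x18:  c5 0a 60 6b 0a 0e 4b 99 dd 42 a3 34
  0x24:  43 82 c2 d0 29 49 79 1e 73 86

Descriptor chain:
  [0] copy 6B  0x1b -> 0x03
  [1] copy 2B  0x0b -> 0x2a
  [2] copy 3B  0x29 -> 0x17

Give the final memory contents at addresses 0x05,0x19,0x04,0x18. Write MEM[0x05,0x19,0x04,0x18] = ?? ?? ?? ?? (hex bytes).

MEM[0x05,0x19,0x04,0x18] = 0e 07 0a 12

#0 dst[0x03+6] := {0x6b,0x0a,0x0e,0x4b,0x99,0xdd}
#1 dst[0x2a+2] := {0x12,0x07}
#2 dst[0x17+3] := {0x49,0x12,0x07}
query mem[0x05]=0x0e, mem[0x19]=0x07, mem[0x04]=0x0a, mem[0x18]=0x12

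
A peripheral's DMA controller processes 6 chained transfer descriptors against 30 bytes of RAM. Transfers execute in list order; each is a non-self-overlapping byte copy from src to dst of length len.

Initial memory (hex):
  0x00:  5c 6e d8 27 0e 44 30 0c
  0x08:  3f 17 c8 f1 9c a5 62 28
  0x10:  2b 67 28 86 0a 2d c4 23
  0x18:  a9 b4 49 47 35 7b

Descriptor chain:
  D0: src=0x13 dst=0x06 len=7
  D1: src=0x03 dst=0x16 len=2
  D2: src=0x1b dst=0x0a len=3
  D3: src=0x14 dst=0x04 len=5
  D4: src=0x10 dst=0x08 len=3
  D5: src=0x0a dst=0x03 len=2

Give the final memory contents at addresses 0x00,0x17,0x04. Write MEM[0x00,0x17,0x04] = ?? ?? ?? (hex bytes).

MEM[0x00,0x17,0x04] = 5c 0e 35

D0: mem[0x06..0x0c] <- [86 0a 2d c4 23 a9 b4]
D1: mem[0x16..0x17] <- [27 0e]
D2: mem[0x0a..0x0c] <- [47 35 7b]
D3: mem[0x04..0x08] <- [0a 2d 27 0e a9]
D4: mem[0x08..0x0a] <- [2b 67 28]
D5: mem[0x03..0x04] <- [28 35]
query mem[0x00]=0x5c, mem[0x17]=0x0e, mem[0x04]=0x35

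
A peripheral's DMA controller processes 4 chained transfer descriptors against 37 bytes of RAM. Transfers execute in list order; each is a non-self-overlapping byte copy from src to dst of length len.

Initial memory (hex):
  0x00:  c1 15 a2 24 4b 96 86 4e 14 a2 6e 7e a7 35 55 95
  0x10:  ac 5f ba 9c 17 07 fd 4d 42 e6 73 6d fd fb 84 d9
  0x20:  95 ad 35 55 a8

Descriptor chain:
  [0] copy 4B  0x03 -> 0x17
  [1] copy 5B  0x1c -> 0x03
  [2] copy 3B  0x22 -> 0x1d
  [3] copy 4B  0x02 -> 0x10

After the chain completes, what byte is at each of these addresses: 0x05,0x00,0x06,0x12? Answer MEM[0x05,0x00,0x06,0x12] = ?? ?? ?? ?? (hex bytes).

MEM[0x05,0x00,0x06,0x12] = 84 c1 d9 fb

D0: mem[0x17..0x1a] <- [24 4b 96 86]
D1: mem[0x03..0x07] <- [fd fb 84 d9 95]
D2: mem[0x1d..0x1f] <- [35 55 a8]
D3: mem[0x10..0x13] <- [a2 fd fb 84]
query mem[0x05]=0x84, mem[0x00]=0xc1, mem[0x06]=0xd9, mem[0x12]=0xfb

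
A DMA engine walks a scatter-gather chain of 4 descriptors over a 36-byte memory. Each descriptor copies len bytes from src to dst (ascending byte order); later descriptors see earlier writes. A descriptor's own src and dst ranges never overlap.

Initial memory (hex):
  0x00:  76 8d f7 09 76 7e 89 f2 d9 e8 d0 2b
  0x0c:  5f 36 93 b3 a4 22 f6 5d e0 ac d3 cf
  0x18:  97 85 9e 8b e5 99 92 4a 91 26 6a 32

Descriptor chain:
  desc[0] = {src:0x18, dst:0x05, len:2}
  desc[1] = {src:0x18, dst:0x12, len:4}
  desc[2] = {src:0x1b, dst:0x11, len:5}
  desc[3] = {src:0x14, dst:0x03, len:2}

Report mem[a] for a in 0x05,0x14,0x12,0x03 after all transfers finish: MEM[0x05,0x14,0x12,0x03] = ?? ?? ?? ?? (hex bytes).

MEM[0x05,0x14,0x12,0x03] = 97 92 e5 92

D0: mem[0x05..0x06] <- [97 85]
D1: mem[0x12..0x15] <- [97 85 9e 8b]
D2: mem[0x11..0x15] <- [8b e5 99 92 4a]
D3: mem[0x03..0x04] <- [92 4a]
query mem[0x05]=0x97, mem[0x14]=0x92, mem[0x12]=0xe5, mem[0x03]=0x92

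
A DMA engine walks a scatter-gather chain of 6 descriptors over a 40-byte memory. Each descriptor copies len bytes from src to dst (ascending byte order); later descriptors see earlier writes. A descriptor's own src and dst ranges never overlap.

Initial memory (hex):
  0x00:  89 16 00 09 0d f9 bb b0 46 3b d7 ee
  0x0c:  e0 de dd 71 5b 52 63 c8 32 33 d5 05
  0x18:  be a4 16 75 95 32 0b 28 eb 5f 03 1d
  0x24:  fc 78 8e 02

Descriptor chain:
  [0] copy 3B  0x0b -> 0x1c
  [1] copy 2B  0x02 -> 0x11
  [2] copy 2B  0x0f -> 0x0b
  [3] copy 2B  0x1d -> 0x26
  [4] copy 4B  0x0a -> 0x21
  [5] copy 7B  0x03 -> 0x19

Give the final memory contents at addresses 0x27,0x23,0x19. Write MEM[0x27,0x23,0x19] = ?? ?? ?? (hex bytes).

MEM[0x27,0x23,0x19] = de 5b 09

[0] 0x0b->0x1c len=3 : ee e0 de
[1] 0x02->0x11 len=2 : 00 09
[2] 0x0f->0x0b len=2 : 71 5b
[3] 0x1d->0x26 len=2 : e0 de
[4] 0x0a->0x21 len=4 : d7 71 5b de
[5] 0x03->0x19 len=7 : 09 0d f9 bb b0 46 3b
query mem[0x27]=0xde, mem[0x23]=0x5b, mem[0x19]=0x09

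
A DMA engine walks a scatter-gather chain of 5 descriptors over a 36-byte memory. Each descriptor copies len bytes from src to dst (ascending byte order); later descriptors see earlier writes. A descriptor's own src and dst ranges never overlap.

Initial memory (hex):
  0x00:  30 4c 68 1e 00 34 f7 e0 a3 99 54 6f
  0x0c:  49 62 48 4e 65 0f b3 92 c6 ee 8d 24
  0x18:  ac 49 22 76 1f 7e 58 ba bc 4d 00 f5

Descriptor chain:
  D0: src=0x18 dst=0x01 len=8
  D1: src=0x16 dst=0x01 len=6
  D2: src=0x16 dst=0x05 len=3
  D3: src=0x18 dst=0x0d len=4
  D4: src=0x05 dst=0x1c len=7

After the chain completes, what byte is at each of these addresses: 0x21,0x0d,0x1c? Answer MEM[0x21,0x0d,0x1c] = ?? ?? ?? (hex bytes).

  after D0: wrote 8B at 0x01 = ac4922761f7e58ba
  after D1: wrote 6B at 0x01 = 8d24ac492276
  after D2: wrote 3B at 0x05 = 8d24ac
  after D3: wrote 4B at 0x0d = ac492276
  after D4: wrote 7B at 0x1c = 8d24acba99546f
query mem[0x21]=0x54, mem[0x0d]=0xac, mem[0x1c]=0x8d

MEM[0x21,0x0d,0x1c] = 54 ac 8d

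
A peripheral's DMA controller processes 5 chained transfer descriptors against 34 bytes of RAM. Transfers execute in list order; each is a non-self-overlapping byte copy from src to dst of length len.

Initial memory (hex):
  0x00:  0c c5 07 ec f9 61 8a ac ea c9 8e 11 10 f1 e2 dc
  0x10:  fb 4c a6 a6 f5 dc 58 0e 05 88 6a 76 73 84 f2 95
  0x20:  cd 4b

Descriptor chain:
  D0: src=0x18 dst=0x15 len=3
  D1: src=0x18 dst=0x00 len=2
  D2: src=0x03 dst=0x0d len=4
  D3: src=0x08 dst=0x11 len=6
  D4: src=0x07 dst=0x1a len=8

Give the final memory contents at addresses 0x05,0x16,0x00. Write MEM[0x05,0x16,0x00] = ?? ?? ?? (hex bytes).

MEM[0x05,0x16,0x00] = 61 ec 05

[0] 0x18->0x15 len=3 : 05 88 6a
[1] 0x18->0x00 len=2 : 05 88
[2] 0x03->0x0d len=4 : ec f9 61 8a
[3] 0x08->0x11 len=6 : ea c9 8e 11 10 ec
[4] 0x07->0x1a len=8 : ac ea c9 8e 11 10 ec f9
query mem[0x05]=0x61, mem[0x16]=0xec, mem[0x00]=0x05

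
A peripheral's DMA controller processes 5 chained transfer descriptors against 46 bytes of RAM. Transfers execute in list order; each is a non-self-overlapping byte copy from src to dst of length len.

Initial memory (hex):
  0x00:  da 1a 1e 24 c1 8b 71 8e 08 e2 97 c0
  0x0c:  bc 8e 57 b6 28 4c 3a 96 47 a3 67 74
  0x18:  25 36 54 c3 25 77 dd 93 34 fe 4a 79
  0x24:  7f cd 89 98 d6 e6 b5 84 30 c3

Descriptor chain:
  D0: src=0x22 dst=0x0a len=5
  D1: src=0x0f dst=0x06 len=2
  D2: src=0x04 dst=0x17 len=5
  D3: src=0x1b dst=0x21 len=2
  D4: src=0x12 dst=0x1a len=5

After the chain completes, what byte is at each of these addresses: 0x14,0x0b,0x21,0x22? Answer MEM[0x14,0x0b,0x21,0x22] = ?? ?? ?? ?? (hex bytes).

D0: mem[0x0a..0x0e] <- [4a 79 7f cd 89]
D1: mem[0x06..0x07] <- [b6 28]
D2: mem[0x17..0x1b] <- [c1 8b b6 28 08]
D3: mem[0x21..0x22] <- [08 25]
D4: mem[0x1a..0x1e] <- [3a 96 47 a3 67]
query mem[0x14]=0x47, mem[0x0b]=0x79, mem[0x21]=0x08, mem[0x22]=0x25

MEM[0x14,0x0b,0x21,0x22] = 47 79 08 25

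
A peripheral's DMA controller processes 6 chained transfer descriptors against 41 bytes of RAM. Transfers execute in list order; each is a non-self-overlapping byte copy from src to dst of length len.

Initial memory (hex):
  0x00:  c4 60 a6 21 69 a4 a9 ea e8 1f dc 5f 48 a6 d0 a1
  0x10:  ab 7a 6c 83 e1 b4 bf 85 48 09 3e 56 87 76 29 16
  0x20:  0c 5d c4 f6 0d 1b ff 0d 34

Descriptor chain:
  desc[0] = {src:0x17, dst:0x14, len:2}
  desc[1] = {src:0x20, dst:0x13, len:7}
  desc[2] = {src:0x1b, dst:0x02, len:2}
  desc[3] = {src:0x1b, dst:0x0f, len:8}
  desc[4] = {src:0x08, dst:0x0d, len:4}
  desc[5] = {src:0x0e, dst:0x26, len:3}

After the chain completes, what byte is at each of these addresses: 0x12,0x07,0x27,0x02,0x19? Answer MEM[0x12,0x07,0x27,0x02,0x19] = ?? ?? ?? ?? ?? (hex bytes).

MEM[0x12,0x07,0x27,0x02,0x19] = 29 ea dc 56 ff

[0] 0x17->0x14 len=2 : 85 48
[1] 0x20->0x13 len=7 : 0c 5d c4 f6 0d 1b ff
[2] 0x1b->0x02 len=2 : 56 87
[3] 0x1b->0x0f len=8 : 56 87 76 29 16 0c 5d c4
[4] 0x08->0x0d len=4 : e8 1f dc 5f
[5] 0x0e->0x26 len=3 : 1f dc 5f
query mem[0x12]=0x29, mem[0x07]=0xea, mem[0x27]=0xdc, mem[0x02]=0x56, mem[0x19]=0xff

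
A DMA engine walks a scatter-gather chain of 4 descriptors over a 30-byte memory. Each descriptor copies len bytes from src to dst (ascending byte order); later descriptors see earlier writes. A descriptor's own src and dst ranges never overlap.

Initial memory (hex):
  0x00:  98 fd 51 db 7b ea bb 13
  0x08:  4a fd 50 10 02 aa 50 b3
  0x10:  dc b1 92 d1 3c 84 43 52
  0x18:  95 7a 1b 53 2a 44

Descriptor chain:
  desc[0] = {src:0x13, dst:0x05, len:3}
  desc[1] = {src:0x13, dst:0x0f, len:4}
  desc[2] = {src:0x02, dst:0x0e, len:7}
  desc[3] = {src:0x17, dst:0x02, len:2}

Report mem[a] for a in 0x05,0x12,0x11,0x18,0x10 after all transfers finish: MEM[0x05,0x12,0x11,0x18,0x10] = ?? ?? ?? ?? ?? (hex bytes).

[0] 0x13->0x05 len=3 : d1 3c 84
[1] 0x13->0x0f len=4 : d1 3c 84 43
[2] 0x02->0x0e len=7 : 51 db 7b d1 3c 84 4a
[3] 0x17->0x02 len=2 : 52 95
query mem[0x05]=0xd1, mem[0x12]=0x3c, mem[0x11]=0xd1, mem[0x18]=0x95, mem[0x10]=0x7b

MEM[0x05,0x12,0x11,0x18,0x10] = d1 3c d1 95 7b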